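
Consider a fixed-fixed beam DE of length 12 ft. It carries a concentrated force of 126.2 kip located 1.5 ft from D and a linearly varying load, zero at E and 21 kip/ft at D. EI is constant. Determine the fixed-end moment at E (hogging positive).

M_E = 121.5 kip·ft

Release both end moments; the primary structure is a simply-supported span DE with redundants M_D and M_E.
On the primary (simply-supported) span, the end slopes from the loading are:
  at D: point load 126.2 at a = 1.5: Pab(L + b)/(6LEI) = 621.1/EI
  at E: point load 126.2 at a = 1.5: Pab(L + a)/(6LEI) = 372.7/EI
  at D: triangular load, peak 21: w₀L³/(45EI) = 806.4/EI
  at E: triangular load, peak 21: 7w₀L³/(360EI) = 705.6/EI
  θ_D0 = 1428/EI,  θ_E0 = 1078/EI
Flexibility coefficients: a unit moment at one end gives L/(3EI) there and L/(6EI) at the far end, so f₁₁ = f₂₂ = 4/EI and f₁₂ = f₂₁ = 2/EI.
Compatibility — zero rotation at each built-in end:
  4 M_D + 2 M_E = 1428
  2 M_D + 4 M_E = 1078
Solving the pair gives M_D = 296.1 kip·ft and M_E = 121.5 kip·ft (hogging).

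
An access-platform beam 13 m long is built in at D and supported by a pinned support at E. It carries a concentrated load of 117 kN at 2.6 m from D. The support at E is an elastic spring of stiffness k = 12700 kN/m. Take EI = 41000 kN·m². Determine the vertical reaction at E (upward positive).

Release the roller at E. Primary structure: cantilever fixed at D.
Downward deflection at the released point E due to the loads:
  point load 117 at a = 2.6: Pa²(3L − a)/(6EI) = 4798/EI
Flexibility coefficient — unit upward force at E: δ_{EE} = L³/(3EI) = 732.3/EI.
With EI = 41000 kN·m²: δ_0 = 0.11703 m and δ_{EE} = 0.017862 m/kN.
Compatibility — the spring shortens by R_E/k under the reaction it provides: δ_0 − R_E·δ_{EE} = R_E/k. With 1/k = 0.000079 m/kN, R_E = δ_0 / (δ_{EE} + 1/k) = 0.11703 / (0.017862 + 0.000079) = 6.523 kN.

R_E = 6.523 kN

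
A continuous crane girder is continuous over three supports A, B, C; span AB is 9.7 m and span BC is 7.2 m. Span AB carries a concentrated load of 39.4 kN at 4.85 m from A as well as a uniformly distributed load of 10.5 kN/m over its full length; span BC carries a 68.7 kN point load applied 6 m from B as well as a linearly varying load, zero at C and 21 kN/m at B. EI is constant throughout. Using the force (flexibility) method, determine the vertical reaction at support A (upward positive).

R_A = 54.13 kN

Insert a hinge at B; M_B is the redundant, and each span becomes simply supported.
Rotations at B on the released spans (each span's end-slope, ×1/EI):
  span AB: point load 39.4 at a = 4.85: Pab(L + a)/(6LEI) = 231.7/EI
  span AB: UDL 10.5: wL³/(24EI) = 399.3/EI
  span BC: point load 68.7 at a = 6: Pab(L + b)/(6LEI) = 96.18/EI
  span BC: triangular load, peak 21: w₀L³/(45EI) = 174.2/EI
  relative rotation θ_0 = (631 + 270.4)/EI = 901.4/EI
A unit hogging moment at B produces rotation L₁/(3EI) + L₂/(3EI) = 5.633/EI.
Slope continuity at B: θ_0 = M_B·5.633/EI, so M_B = 901.4/5.633 = 160 kN·m (hogging).
Span AB, ΣM about A with M_B applied at B: R_B^{AB}·9.7 = 685.1 + 160, so R_B^{AB} = 87.12 kN and R_A = 141.2 − 87.12 = 54.13 kN.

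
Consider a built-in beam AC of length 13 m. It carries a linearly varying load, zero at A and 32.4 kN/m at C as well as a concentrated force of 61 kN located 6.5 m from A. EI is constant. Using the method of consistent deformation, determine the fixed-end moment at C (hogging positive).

Take the two fixed-end moments M_A, M_C as redundants; the released structure is the simple span AC.
Simple-span end rotations at A and C under the given loads:
  at A: triangular load, peak 32.4: 7w₀L³/(360EI) = 1384/EI
  at C: triangular load, peak 32.4: w₀L³/(45EI) = 1582/EI
  at A: point load 61 at a = 6.5: Pab(L + b)/(6LEI) = 644.3/EI
  at C: point load 61 at a = 6.5: Pab(L + a)/(6LEI) = 644.3/EI
  θ_A0 = 2028/EI,  θ_C0 = 2226/EI
Flexibility coefficients: a unit moment at one end gives L/(3EI) there and L/(6EI) at the far end, so f₁₁ = f₂₂ = 4.333/EI and f₁₂ = f₂₁ = 2.167/EI.
Compatibility — zero rotation at each built-in end:
  4.333 M_A + 2.167 M_C = 2028
  2.167 M_A + 4.333 M_C = 2226
Solving the pair gives M_A = 281.6 kN·m and M_C = 372.9 kN·m (hogging).

M_C = 372.9 kN·m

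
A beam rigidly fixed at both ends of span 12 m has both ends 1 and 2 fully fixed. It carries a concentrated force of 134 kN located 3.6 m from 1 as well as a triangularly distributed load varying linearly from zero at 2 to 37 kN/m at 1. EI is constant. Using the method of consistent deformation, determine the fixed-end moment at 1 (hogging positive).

Take the two fixed-end moments M_1, M_2 as redundants; the released structure is the simple span 12.
On the primary (simply-supported) span, the end slopes from the loading are:
  at 1: point load 134 at a = 3.6: Pab(L + b)/(6LEI) = 1148/EI
  at 2: point load 134 at a = 3.6: Pab(L + a)/(6LEI) = 878/EI
  at 1: triangular load, peak 37: w₀L³/(45EI) = 1421/EI
  at 2: triangular load, peak 37: 7w₀L³/(360EI) = 1243/EI
  θ_10 = 2569/EI,  θ_20 = 2121/EI
Flexibility coefficients: a unit moment at one end gives L/(3EI) there and L/(6EI) at the far end, so f₁₁ = f₂₂ = 4/EI and f₁₂ = f₂₁ = 2/EI.
Compatibility — zero rotation at each built-in end:
  4 M_1 + 2 M_2 = 2569
  2 M_1 + 4 M_2 = 2121
Solving the pair gives M_1 = 502.8 kN·m and M_2 = 278.9 kN·m (hogging).

M_1 = 502.8 kN·m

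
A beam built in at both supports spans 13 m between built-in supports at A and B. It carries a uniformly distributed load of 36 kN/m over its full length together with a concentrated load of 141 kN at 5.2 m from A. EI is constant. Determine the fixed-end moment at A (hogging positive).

Release both end moments; the primary structure is a simply-supported span AB with redundants M_A and M_B.
End rotations of the released simple span under the applied load (×1/EI):
  at A: UDL 36: wL³/(24EI) = 3296/EI
  at B: UDL 36: wL³/(24EI) = 3296/EI
  at A: point load 141 at a = 5.2: Pab(L + b)/(6LEI) = 1525/EI
  at B: point load 141 at a = 5.2: Pab(L + a)/(6LEI) = 1334/EI
  θ_A0 = 4821/EI,  θ_B0 = 4630/EI
Flexibility coefficients: a unit moment at one end gives L/(3EI) there and L/(6EI) at the far end, so f₁₁ = f₂₂ = 4.333/EI and f₁₂ = f₂₁ = 2.167/EI.
Compatibility — zero rotation at each built-in end:
  4.333 M_A + 2.167 M_B = 4821
  2.167 M_A + 4.333 M_B = 4630
Solving the pair gives M_A = 771 kN·m and M_B = 683 kN·m (hogging).

M_A = 771 kN·m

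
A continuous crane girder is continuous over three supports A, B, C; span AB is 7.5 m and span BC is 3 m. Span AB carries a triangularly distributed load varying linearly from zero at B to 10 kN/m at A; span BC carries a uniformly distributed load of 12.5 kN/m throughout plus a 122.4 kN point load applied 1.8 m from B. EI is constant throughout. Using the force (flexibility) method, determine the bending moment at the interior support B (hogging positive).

Take M_B as the redundant. Released structure: two simple spans AB and BC with a hinge at B.
Discontinuity in slope at B on the released structure — sum the simple-span end rotations:
  span AB: triangular load, peak 10: 7w₀L³/(360EI) = 82.03/EI
  span BC: UDL 12.5: wL³/(24EI) = 14.06/EI
  span BC: point load 122.4 at a = 1.8: Pab(L + b)/(6LEI) = 61.69/EI
  relative rotation θ_0 = (82.03 + 75.75)/EI = 157.8/EI
A unit hogging moment at B produces rotation L₁/(3EI) + L₂/(3EI) = 3.5/EI.
Compatibility: M_B·(L₁+L₂)/(3EI) = θ_0, giving M_B = 45.08 kN·m (hogging).

M_B = 45.08 kN·m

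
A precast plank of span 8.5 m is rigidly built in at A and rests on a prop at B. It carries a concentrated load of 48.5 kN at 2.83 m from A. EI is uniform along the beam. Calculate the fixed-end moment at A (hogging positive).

M_A = 76.32 kN·m

Remove the prop at B; the released (primary) structure is a cantilever built in at A.
Free-end deflection of the primary structure under the applied loading (downward +):
  point load 48.5 at a = 2.83: Pa²(3L − a)/(6EI) = 1468/EI
Tip deflection under a unit load at B: L³/(3EI) = 204.7/EI.
Compatibility at B: δ_0 − R_B·δ_{BB} = 0, so R_B = 1468/204.7 = 7.169 kN.
Moment equilibrium about A: M_A = Σ(load moments about A) − R_B·L = 137.3 − 7.169×8.5 = 76.32 kN·m.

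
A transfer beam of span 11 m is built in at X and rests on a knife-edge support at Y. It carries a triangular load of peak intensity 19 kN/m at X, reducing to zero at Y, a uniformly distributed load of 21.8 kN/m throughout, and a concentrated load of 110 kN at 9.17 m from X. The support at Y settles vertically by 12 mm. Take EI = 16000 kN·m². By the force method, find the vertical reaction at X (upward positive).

R_X = 261.1 kN

Release the roller at Y. Primary structure: cantilever fixed at X.
Deflection at Y on the released cantilever, summing each load's contribution:
  triangular load, peak 19 at the fixed end: w₀L⁴/(30EI) = 9273/EI
  UDL 21.8: wL⁴/(8EI) = 39897/EI
  point load 110 at a = 9.17: Pa²(3L − a)/(6EI) = 36737/EI
  δ_0 = 85906/EI
Tip deflection under a unit load at Y: L³/(3EI) = 443.7/EI.
With EI = 16000 kN·m²: δ_0 = 5.3691 m and δ_{YY} = 0.027729 m/kN.
Compatibility — the beam at Y must follow the support down by 0.012 m: δ_0 − R_Y·δ_{YY} = 0.012, so R_Y = (5.3691 − 0.012)/0.027729 = 193.2 kN.
Vertical equilibrium: R_X = ΣP − R_Y = 454.3 − 193.2 = 261.1 kN.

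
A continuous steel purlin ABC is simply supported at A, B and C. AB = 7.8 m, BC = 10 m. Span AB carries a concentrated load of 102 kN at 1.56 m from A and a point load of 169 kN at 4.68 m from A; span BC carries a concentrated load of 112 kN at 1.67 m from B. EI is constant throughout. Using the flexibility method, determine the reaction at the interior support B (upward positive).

R_B = 266.4 kN

Insert a hinge at B; M_B is the redundant, and each span becomes simply supported.
End slopes at the hinge B, treating each span as simply supported:
  span AB: point load 102 at a = 1.56: Pab(L + a)/(6LEI) = 198.6/EI
  span AB: point load 169 at a = 4.68: Pab(L + a)/(6LEI) = 658/EI
  span BC: point load 112 at a = 1.67: Pab(L + b)/(6LEI) = 476/EI
  relative rotation θ_0 = (856.6 + 476)/EI = 1333/EI
A unit hogging moment at B produces rotation L₁/(3EI) + L₂/(3EI) = 5.933/EI.
Slope continuity at B: θ_0 = M_B·5.933/EI, so M_B = 1333/5.933 = 224.6 kN·m (hogging).
Span AB, ΣM about A with M_B applied at B: R_B^{AB}·7.8 = 950 + 224.6, so R_B^{AB} = 150.6 kN and R_A = 271 − 150.6 = 120.4 kN.
Span BC, ΣM about C: R_B^{BC}·10 = 933 + 224.6, so R_B^{BC} = 115.8 kN and R_C = 112 − 115.8 = -3.756 kN.
R_B = 150.6 + 115.8 = 266.4 kN.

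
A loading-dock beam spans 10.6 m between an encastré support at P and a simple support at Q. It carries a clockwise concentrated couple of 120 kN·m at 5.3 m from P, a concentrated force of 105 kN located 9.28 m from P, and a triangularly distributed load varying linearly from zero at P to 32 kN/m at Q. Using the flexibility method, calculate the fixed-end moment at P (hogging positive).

M_P = 263 kN·m

Choose R_Q as the redundant. The primary structure is the cantilever fixed at P.
Primary-structure tip deflection at Q by superposition:
  clockwise couple 120 at a = 5.3: M₀a(2L − a)/(2EI) = 5056/EI
  point load 105 at a = 9.28: Pa²(3L − a)/(6EI) = 33939/EI
  triangular load, peak 32 at the free end: 11w₀L⁴/(120EI) = 37033/EI
  δ_0 = 76028/EI
Tip deflection under a unit load at Q: L³/(3EI) = 397/EI.
Compatibility at Q: δ_0 − R_Q·δ_{QQ} = 0, so R_Q = 76028/397 = 191.5 kN.
Moment equilibrium about P: M_P = Σ(load moments about P) − R_Q·L = 2293 − 191.5×10.6 = 263 kN·m.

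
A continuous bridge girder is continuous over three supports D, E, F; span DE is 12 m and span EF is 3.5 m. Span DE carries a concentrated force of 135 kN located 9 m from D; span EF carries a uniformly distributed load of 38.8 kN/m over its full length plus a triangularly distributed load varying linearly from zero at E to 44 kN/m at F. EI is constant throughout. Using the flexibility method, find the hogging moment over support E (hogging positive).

M_E = 226.3 kN·m

Insert a hinge at E; M_E is the redundant, and each span becomes simply supported.
Rotations at E on the released spans (each span's end-slope, ×1/EI):
  span DE: point load 135 at a = 9: Pab(L + a)/(6LEI) = 1063/EI
  span EF: UDL 38.8: wL³/(24EI) = 69.31/EI
  span EF: triangular load, peak 44: 7w₀L³/(360EI) = 36.68/EI
  relative rotation θ_0 = (1063 + 106)/EI = 1169/EI
A unit hogging moment at E produces rotation L₁/(3EI) + L₂/(3EI) = 5.167/EI.
Slope continuity at E: θ_0 = M_E·5.167/EI, so M_E = 1169/5.167 = 226.3 kN·m (hogging).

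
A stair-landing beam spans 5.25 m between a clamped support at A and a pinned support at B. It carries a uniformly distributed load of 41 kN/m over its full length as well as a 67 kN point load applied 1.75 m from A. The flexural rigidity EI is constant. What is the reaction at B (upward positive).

Remove the prop at B; the released (primary) structure is a cantilever built in at A.
Primary-structure tip deflection at B by superposition:
  UDL 41: wL⁴/(8EI) = 3893/EI
  point load 67 at a = 1.75: Pa²(3L − a)/(6EI) = 478.8/EI
  δ_0 = 4372/EI
Flexibility coefficient — unit upward force at B: δ_{BB} = L³/(3EI) = 48.23/EI.
The prop prevents deflection at B: R_B = δ_0/δ_{BB} = 4372/48.23 = 90.64 kN.

R_B = 90.64 kN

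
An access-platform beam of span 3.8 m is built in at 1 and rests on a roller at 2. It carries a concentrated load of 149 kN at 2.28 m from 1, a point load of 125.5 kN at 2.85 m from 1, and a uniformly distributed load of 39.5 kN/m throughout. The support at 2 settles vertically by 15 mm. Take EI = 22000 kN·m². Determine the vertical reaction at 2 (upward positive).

R_2 = 182 kN

Remove the prop at 2; the released (primary) structure is a cantilever built in at 1.
Primary-structure tip deflection at 2 by superposition:
  point load 149 at a = 2.28: Pa²(3L − a)/(6EI) = 1177/EI
  point load 125.5 at a = 2.85: Pa²(3L − a)/(6EI) = 1453/EI
  UDL 39.5: wL⁴/(8EI) = 1030/EI
  δ_0 = 3659/EI
Tip deflection under a unit load at 2: L³/(3EI) = 18.29/EI.
With EI = 22000 kN·m²: δ_0 = 0.16634 m and δ_{22} = 0.000831 m/kN.
Compatibility — the beam at 2 must follow the support down by 0.015 m: δ_0 − R_2·δ_{22} = 0.015, so R_2 = (0.16634 − 0.015)/0.000831 = 182 kN.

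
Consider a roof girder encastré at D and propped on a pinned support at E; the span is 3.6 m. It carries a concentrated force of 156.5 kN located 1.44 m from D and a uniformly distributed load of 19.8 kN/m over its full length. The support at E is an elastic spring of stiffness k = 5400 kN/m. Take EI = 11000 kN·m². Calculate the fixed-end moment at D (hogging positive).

Release the roller at E. Primary structure: cantilever fixed at D.
Primary-structure tip deflection at E by superposition:
  point load 156.5 at a = 1.44: Pa²(3L − a)/(6EI) = 506.2/EI
  UDL 19.8: wL⁴/(8EI) = 415.7/EI
  δ_0 = 922/EI
Tip deflection under a unit load at E: L³/(3EI) = 15.55/EI.
With EI = 11000 kN·m²: δ_0 = 0.083814 m and δ_{EE} = 0.001414 m/kN.
Compatibility — the spring shortens by R_E/k under the reaction it provides: δ_0 − R_E·δ_{EE} = R_E/k. With 1/k = 0.000185 m/kN, R_E = δ_0 / (δ_{EE} + 1/k) = 0.083814 / (0.001414 + 0.000185) = 52.42 kN.
Moment equilibrium about D: M_D = Σ(load moments about D) − R_E·L = 353.7 − 52.42×3.6 = 165 kN·m.

M_D = 165 kN·m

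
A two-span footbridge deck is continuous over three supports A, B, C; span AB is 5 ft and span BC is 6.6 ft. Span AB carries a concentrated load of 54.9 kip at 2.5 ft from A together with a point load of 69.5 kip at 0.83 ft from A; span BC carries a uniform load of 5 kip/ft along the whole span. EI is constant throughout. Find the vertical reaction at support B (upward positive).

Release continuity at B by inserting a hinge; the redundant is the internal moment M_B. The primary structure is two simply-supported spans AB and BC.
End slopes at the hinge B, treating each span as simply supported:
  span AB: point load 54.9 at a = 2.5: Pab(L + a)/(6LEI) = 85.78/EI
  span AB: point load 69.5 at a = 0.83: Pab(L + a)/(6LEI) = 46.75/EI
  span BC: UDL 5: wL³/(24EI) = 59.9/EI
  relative rotation θ_0 = (132.5 + 59.9)/EI = 192.4/EI
A unit hogging moment at B produces rotation L₁/(3EI) + L₂/(3EI) = 3.867/EI.
Compatibility: M_B·(L₁+L₂)/(3EI) = θ_0, giving M_B = 49.76 kip·ft (hogging).
Span AB, ΣM about A with M_B applied at B: R_B^{AB}·5 = 194.9 + 49.76, so R_B^{AB} = 48.94 kip and R_A = 124.4 − 48.94 = 75.46 kip.
Span BC, ΣM about C: R_B^{BC}·6.6 = 108.9 + 49.76, so R_B^{BC} = 24.04 kip and R_C = 33 − 24.04 = 8.96 kip.
R_B = 48.94 + 24.04 = 72.98 kip.

R_B = 72.98 kip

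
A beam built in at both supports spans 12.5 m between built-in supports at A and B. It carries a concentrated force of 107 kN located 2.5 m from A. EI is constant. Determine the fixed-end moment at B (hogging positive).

M_B = 42.8 kN·m

Release both end moments; the primary structure is a simply-supported span AB with redundants M_A and M_B.
End rotations of the released simple span under the applied load (×1/EI):
  at A: point load 107 at a = 2.5: Pab(L + b)/(6LEI) = 802.5/EI
  at B: point load 107 at a = 2.5: Pab(L + a)/(6LEI) = 535/EI
  θ_A0 = 802.5/EI,  θ_B0 = 535/EI
Flexibility coefficients: a unit moment at one end gives L/(3EI) there and L/(6EI) at the far end, so f₁₁ = f₂₂ = 4.167/EI and f₁₂ = f₂₁ = 2.083/EI.
Compatibility — zero rotation at each built-in end:
  4.167 M_A + 2.083 M_B = 802.5
  2.083 M_A + 4.167 M_B = 535
Solving the pair gives M_A = 171.2 kN·m and M_B = 42.8 kN·m (hogging).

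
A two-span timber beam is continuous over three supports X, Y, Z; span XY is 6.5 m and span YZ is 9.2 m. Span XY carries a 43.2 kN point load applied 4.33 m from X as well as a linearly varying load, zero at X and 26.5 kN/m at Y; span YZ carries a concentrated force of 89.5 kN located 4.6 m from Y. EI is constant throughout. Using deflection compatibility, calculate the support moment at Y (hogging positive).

M_Y = 142.9 kN·m

Insert a hinge at Y; M_Y is the redundant, and each span becomes simply supported.
End slopes at the hinge Y, treating each span as simply supported:
  span XY: point load 43.2 at a = 4.33: Pab(L + a)/(6LEI) = 112.7/EI
  span XY: triangular load, peak 26.5: w₀L³/(45EI) = 161.7/EI
  span YZ: point load 89.5 at a = 4.6: Pab(L + b)/(6LEI) = 473.5/EI
  relative rotation θ_0 = (274.4 + 473.5)/EI = 747.9/EI
A unit hogging moment at Y produces rotation L₁/(3EI) + L₂/(3EI) = 5.233/EI.
Slope continuity at Y: θ_0 = M_Y·5.233/EI, so M_Y = 747.9/5.233 = 142.9 kN·m (hogging).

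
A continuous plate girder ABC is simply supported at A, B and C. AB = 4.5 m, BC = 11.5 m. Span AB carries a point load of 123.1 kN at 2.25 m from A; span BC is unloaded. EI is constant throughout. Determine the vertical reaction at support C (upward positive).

R_C = -2.54 kN

Take M_B as the redundant. Released structure: two simple spans AB and BC with a hinge at B.
Rotations at B on the released spans (each span's end-slope, ×1/EI):
  span AB: point load 123.1 at a = 2.25: Pab(L + a)/(6LEI) = 155.8/EI
  relative rotation θ_0 = (155.8 + 0)/EI = 155.8/EI
A unit hogging moment at B produces rotation L₁/(3EI) + L₂/(3EI) = 5.333/EI.
Slope continuity at B: θ_0 = M_B·5.333/EI, so M_B = 155.8/5.333 = 29.21 kN·m (hogging).
Span BC, ΣM about C: R_B^{BC}·11.5 = 0 + 29.21, so R_B^{BC} = 2.54 kN and R_C = 0 − 2.54 = -2.54 kN.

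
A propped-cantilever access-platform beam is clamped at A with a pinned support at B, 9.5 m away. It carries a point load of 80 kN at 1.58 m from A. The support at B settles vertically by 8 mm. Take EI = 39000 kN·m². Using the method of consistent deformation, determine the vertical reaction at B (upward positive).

Release the roller at B. Primary structure: cantilever fixed at A.
Deflection at B on the released cantilever, summing each load's contribution:
  point load 80 at a = 1.58: Pa²(3L − a)/(6EI) = 896/EI
Flexibility coefficient — unit upward force at B: δ_{BB} = L³/(3EI) = 285.8/EI.
With EI = 39000 kN·m²: δ_0 = 0.022975 m and δ_{BB} = 0.007328 m/kN.
Compatibility — the beam at B must follow the support down by 0.008 m: δ_0 − R_B·δ_{BB} = 0.008, so R_B = (0.022975 − 0.008)/0.007328 = 2.044 kN.

R_B = 2.044 kN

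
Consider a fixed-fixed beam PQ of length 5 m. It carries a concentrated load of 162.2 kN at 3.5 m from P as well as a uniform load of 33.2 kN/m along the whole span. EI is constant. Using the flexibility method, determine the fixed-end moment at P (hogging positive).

M_P = 120.3 kN·m

Take the two fixed-end moments M_P, M_Q as redundants; the released structure is the simple span PQ.
Simple-span end rotations at P and Q under the given loads:
  at P: point load 162.2 at a = 3.5: Pab(L + b)/(6LEI) = 184.5/EI
  at Q: point load 162.2 at a = 3.5: Pab(L + a)/(6LEI) = 241.3/EI
  at P: UDL 33.2: wL³/(24EI) = 172.9/EI
  at Q: UDL 33.2: wL³/(24EI) = 172.9/EI
  θ_P0 = 357.4/EI,  θ_Q0 = 414.2/EI
Flexibility coefficients: a unit moment at one end gives L/(3EI) there and L/(6EI) at the far end, so f₁₁ = f₂₂ = 1.667/EI and f₁₂ = f₂₁ = 0.8333/EI.
Compatibility — zero rotation at each built-in end:
  1.667 M_P + 0.8333 M_Q = 357.4
  0.8333 M_P + 1.667 M_Q = 414.2
Solving the pair gives M_P = 120.3 kN·m and M_Q = 188.4 kN·m (hogging).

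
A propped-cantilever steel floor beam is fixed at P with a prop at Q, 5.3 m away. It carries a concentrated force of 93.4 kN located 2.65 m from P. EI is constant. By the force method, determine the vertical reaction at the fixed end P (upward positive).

R_P = 64.21 kN

Release the roller at Q. Primary structure: cantilever fixed at P.
Deflection at Q on the released cantilever, summing each load's contribution:
  point load 93.4 at a = 2.65: Pa²(3L − a)/(6EI) = 1448/EI
Flexibility coefficient — unit upward force at Q: δ_{QQ} = L³/(3EI) = 49.63/EI.
The prop prevents deflection at Q: R_Q = δ_0/δ_{QQ} = 1448/49.63 = 29.19 kN.
Vertical equilibrium: R_P = ΣP − R_Q = 93.4 − 29.19 = 64.21 kN.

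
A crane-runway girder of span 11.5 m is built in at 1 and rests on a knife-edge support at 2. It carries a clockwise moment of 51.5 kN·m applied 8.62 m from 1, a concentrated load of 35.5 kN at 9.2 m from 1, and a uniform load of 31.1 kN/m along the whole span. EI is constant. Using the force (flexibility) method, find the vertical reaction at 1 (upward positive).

R_1 = 227.7 kN

Choose R_2 as the redundant. The primary structure is the cantilever fixed at 1.
Deflection at 2 on the released cantilever, summing each load's contribution:
  clockwise couple 51.5 at a = 8.62: M₀a(2L − a)/(2EI) = 3192/EI
  point load 35.5 at a = 9.2: Pa²(3L − a)/(6EI) = 12670/EI
  UDL 31.1: wL⁴/(8EI) = 67993/EI
  δ_0 = 83854/EI
Flexibility coefficient — unit upward force at 2: δ_{22} = L³/(3EI) = 507/EI.
The prop prevents deflection at 2: R_2 = δ_0/δ_{22} = 83854/507 = 165.4 kN.
Vertical equilibrium: R_1 = ΣP − R_2 = 393.1 − 165.4 = 227.7 kN.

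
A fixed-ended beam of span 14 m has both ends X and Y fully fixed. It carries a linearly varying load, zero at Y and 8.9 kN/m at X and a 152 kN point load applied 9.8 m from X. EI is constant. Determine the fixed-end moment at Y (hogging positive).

M_Y = 371 kN·m

Release both end moments; the primary structure is a simply-supported span XY with redundants M_X and M_Y.
On the primary (simply-supported) span, the end slopes from the loading are:
  at X: triangular load, peak 8.9: w₀L³/(45EI) = 542.7/EI
  at Y: triangular load, peak 8.9: 7w₀L³/(360EI) = 474.9/EI
  at X: point load 152 at a = 9.8: Pab(L + b)/(6LEI) = 1356/EI
  at Y: point load 152 at a = 9.8: Pab(L + a)/(6LEI) = 1773/EI
  θ_X0 = 1898/EI,  θ_Y0 = 2247/EI
Flexibility coefficients: a unit moment at one end gives L/(3EI) there and L/(6EI) at the far end, so f₁₁ = f₂₂ = 4.667/EI and f₁₂ = f₂₁ = 2.333/EI.
Compatibility — zero rotation at each built-in end:
  4.667 M_X + 2.333 M_Y = 1898
  2.333 M_X + 4.667 M_Y = 2247
Solving the pair gives M_X = 221.3 kN·m and M_Y = 371 kN·m (hogging).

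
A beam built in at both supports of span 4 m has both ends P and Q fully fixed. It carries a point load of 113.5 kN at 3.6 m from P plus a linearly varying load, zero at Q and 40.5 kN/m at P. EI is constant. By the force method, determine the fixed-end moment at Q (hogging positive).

M_Q = 58.37 kN·m

Take the two fixed-end moments M_P, M_Q as redundants; the released structure is the simple span PQ.
On the primary (simply-supported) span, the end slopes from the loading are:
  at P: point load 113.5 at a = 3.6: Pab(L + b)/(6LEI) = 29.96/EI
  at Q: point load 113.5 at a = 3.6: Pab(L + a)/(6LEI) = 51.76/EI
  at P: triangular load, peak 40.5: w₀L³/(45EI) = 57.6/EI
  at Q: triangular load, peak 40.5: 7w₀L³/(360EI) = 50.4/EI
  θ_P0 = 87.56/EI,  θ_Q0 = 102.2/EI
Flexibility coefficients: a unit moment at one end gives L/(3EI) there and L/(6EI) at the far end, so f₁₁ = f₂₂ = 1.333/EI and f₁₂ = f₂₁ = 0.6667/EI.
Compatibility — zero rotation at each built-in end:
  1.333 M_P + 0.6667 M_Q = 87.56
  0.6667 M_P + 1.333 M_Q = 102.2
Solving the pair gives M_P = 36.49 kN·m and M_Q = 58.37 kN·m (hogging).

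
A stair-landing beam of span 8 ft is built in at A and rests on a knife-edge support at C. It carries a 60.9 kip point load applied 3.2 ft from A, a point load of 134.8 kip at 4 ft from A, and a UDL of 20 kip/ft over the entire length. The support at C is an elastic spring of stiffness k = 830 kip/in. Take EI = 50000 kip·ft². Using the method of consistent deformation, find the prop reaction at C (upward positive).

Release the roller at C. Primary structure: cantilever fixed at A.
Free-end deflection of the primary structure under the applied loading (downward +):
  point load 60.9 at a = 3.2: Pa²(3L − a)/(6EI) = 2162/EI
  point load 134.8 at a = 4: Pa²(3L − a)/(6EI) = 7189/EI
  UDL 20: wL⁴/(8EI) = 10240/EI
  δ_0 = 19591/EI
Tip deflection under a unit load at C: L³/(3EI) = 170.7/EI.
With EI = 50000 kip·ft²: δ_0 = 0.39182 ft and δ_{CC} = 0.003413 ft/kip.
Compatibility — the spring shortens by R_C/k under the reaction it provides: δ_0 − R_C·δ_{CC} = R_C/k. With 1/k = 1/(830×12) ft/kip = 0.0001 ft/kip, R_C = δ_0 / (δ_{CC} + 1/k) = 0.39182 / (0.003413 + 0.0001) = 111.5 kip.

R_C = 111.5 kip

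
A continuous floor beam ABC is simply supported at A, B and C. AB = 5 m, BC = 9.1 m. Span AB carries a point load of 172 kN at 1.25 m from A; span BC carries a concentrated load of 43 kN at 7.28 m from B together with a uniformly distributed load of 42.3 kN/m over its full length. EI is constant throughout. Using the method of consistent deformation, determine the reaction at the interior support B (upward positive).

R_B = 350.2 kN

Insert a hinge at B; M_B is the redundant, and each span becomes simply supported.
Discontinuity in slope at B on the released structure — sum the simple-span end rotations:
  span AB: point load 172 at a = 1.25: Pab(L + a)/(6LEI) = 168/EI
  span BC: point load 43 at a = 7.28: Pab(L + b)/(6LEI) = 113.9/EI
  span BC: UDL 42.3: wL³/(24EI) = 1328/EI
  relative rotation θ_0 = (168 + 1442)/EI = 1610/EI
A unit hogging moment at B produces rotation L₁/(3EI) + L₂/(3EI) = 4.7/EI.
Compatibility: M_B·(L₁+L₂)/(3EI) = θ_0, giving M_B = 342.6 kN·m (hogging).
Span AB, ΣM about A with M_B applied at B: R_B^{AB}·5 = 215 + 342.6, so R_B^{AB} = 111.5 kN and R_A = 172 − 111.5 = 60.49 kN.
Span BC, ΣM about C: R_B^{BC}·9.1 = 1830 + 342.6, so R_B^{BC} = 238.7 kN and R_C = 427.9 − 238.7 = 189.2 kN.
R_B = 111.5 + 238.7 = 350.2 kN.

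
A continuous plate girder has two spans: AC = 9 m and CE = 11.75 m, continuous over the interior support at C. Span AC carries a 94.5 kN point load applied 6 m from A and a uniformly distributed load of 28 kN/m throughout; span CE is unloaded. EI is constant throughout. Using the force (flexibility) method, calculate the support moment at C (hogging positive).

Insert a hinge at C; M_C is the redundant, and each span becomes simply supported.
End slopes at the hinge C, treating each span as simply supported:
  span AC: point load 94.5 at a = 6: Pab(L + a)/(6LEI) = 472.5/EI
  span AC: UDL 28: wL³/(24EI) = 850.5/EI
  relative rotation θ_0 = (1323 + 0)/EI = 1323/EI
A unit hogging moment at C produces rotation L₁/(3EI) + L₂/(3EI) = 6.917/EI.
Slope continuity at C: θ_0 = M_C·6.917/EI, so M_C = 1323/6.917 = 191.3 kN·m (hogging).

M_C = 191.3 kN·m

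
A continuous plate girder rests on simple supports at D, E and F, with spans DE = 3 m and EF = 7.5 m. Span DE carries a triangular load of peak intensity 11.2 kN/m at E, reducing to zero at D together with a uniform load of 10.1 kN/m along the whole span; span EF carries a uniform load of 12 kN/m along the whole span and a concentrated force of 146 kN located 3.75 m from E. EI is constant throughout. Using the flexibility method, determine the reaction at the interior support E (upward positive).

R_E = 243.3 kN

Release continuity at E by inserting a hinge; the redundant is the internal moment M_E. The primary structure is two simply-supported spans DE and EF.
End slopes at the hinge E, treating each span as simply supported:
  span DE: triangular load, peak 11.2: w₀L³/(45EI) = 6.72/EI
  span DE: UDL 10.1: wL³/(24EI) = 11.36/EI
  span EF: UDL 12: wL³/(24EI) = 210.9/EI
  span EF: point load 146 at a = 3.75: Pab(L + b)/(6LEI) = 513.3/EI
  relative rotation θ_0 = (18.08 + 724.2)/EI = 742.3/EI
A unit hogging moment at E produces rotation L₁/(3EI) + L₂/(3EI) = 3.5/EI.
Compatibility: M_E·(L₁+L₂)/(3EI) = θ_0, giving M_E = 212.1 kN·m (hogging).
Span DE, ΣM about D with M_E applied at E: R_E^{DE}·3 = 79.05 + 212.1, so R_E^{DE} = 97.05 kN and R_D = 47.1 − 97.05 = -49.95 kN.
Span EF, ΣM about F: R_E^{EF}·7.5 = 885 + 212.1, so R_E^{EF} = 146.3 kN and R_F = 236 − 146.3 = 89.72 kN.
R_E = 97.05 + 146.3 = 243.3 kN.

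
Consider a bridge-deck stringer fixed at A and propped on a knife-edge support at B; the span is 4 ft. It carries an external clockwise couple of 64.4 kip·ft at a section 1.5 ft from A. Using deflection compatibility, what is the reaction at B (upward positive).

Take the reaction at B as the redundant and release it; the primary structure is a cantilever fixed at A.
Deflection at B on the released cantilever, summing each load's contribution:
  clockwise couple 64.4 at a = 1.5: M₀a(2L − a)/(2EI) = 313.9/EI
Flexibility coefficient — unit upward force at B: δ_{BB} = L³/(3EI) = 21.33/EI.
Compatibility at B: δ_0 − R_B·δ_{BB} = 0, so R_B = 313.9/21.33 = 14.72 kip.

R_B = 14.72 kip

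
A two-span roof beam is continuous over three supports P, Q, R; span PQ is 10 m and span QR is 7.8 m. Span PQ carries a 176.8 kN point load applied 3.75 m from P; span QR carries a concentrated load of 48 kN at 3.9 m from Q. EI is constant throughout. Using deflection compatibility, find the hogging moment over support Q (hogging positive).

M_Q = 190.8 kN·m

Insert a hinge at Q; M_Q is the redundant, and each span becomes simply supported.
Discontinuity in slope at Q on the released structure — sum the simple-span end rotations:
  span PQ: point load 176.8 at a = 3.75: Pab(L + a)/(6LEI) = 949.6/EI
  span QR: point load 48 at a = 3.9: Pab(L + b)/(6LEI) = 182.5/EI
  relative rotation θ_0 = (949.6 + 182.5)/EI = 1132/EI
A unit hogging moment at Q produces rotation L₁/(3EI) + L₂/(3EI) = 5.933/EI.
Slope continuity at Q: θ_0 = M_Q·5.933/EI, so M_Q = 1132/5.933 = 190.8 kN·m (hogging).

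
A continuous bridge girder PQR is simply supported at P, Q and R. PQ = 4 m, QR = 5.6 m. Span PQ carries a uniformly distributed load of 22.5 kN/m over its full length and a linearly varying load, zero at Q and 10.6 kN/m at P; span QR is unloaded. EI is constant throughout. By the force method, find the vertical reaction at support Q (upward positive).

Insert a hinge at Q; M_Q is the redundant, and each span becomes simply supported.
Rotations at Q on the released spans (each span's end-slope, ×1/EI):
  span PQ: UDL 22.5: wL³/(24EI) = 60/EI
  span PQ: triangular load, peak 10.6: 7w₀L³/(360EI) = 13.19/EI
  relative rotation θ_0 = (73.19 + 0)/EI = 73.19/EI
A unit hogging moment at Q produces rotation L₁/(3EI) + L₂/(3EI) = 3.2/EI.
Slope continuity at Q: θ_0 = M_Q·3.2/EI, so M_Q = 73.19/3.2 = 22.87 kN·m (hogging).
Span PQ, ΣM about P with M_Q applied at Q: R_Q^{PQ}·4 = 208.3 + 22.87, so R_Q^{PQ} = 57.78 kN and R_P = 111.2 − 57.78 = 53.42 kN.
Span QR, ΣM about R: R_Q^{QR}·5.6 = 0 + 22.87, so R_Q^{QR} = 4.084 kN and R_R = 0 − 4.084 = -4.084 kN.
R_Q = 57.78 + 4.084 = 61.87 kN.

R_Q = 61.87 kN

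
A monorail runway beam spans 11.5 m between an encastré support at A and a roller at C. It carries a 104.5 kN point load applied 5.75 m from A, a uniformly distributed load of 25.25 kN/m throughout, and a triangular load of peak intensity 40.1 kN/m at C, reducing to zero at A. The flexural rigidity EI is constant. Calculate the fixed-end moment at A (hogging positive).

Remove the prop at C; the released (primary) structure is a cantilever built in at A.
Free-end deflection of the primary structure under the applied loading (downward +):
  point load 104.5 at a = 5.75: Pa²(3L − a)/(6EI) = 16555/EI
  UDL 25.25: wL⁴/(8EI) = 55203/EI
  triangular load, peak 40.1 at the free end: 11w₀L⁴/(120EI) = 64291/EI
  δ_0 = 136049/EI
Tip deflection under a unit load at C: L³/(3EI) = 507/EI.
The prop prevents deflection at C: R_C = δ_0/δ_{CC} = 136049/507 = 268.4 kN.
Moment equilibrium about A: M_A = Σ(load moments about A) − R_C·L = 4038 − 268.4×11.5 = 952.1 kN·m.

M_A = 952.1 kN·m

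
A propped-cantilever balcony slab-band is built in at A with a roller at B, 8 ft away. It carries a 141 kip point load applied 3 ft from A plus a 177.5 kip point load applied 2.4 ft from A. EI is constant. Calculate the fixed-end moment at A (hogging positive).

M_A = 468.3 kip·ft

Release the roller at B. Primary structure: cantilever fixed at A.
Deflection at B on the released cantilever, summing each load's contribution:
  point load 141 at a = 3: Pa²(3L − a)/(6EI) = 4442/EI
  point load 177.5 at a = 2.4: Pa²(3L − a)/(6EI) = 3681/EI
  δ_0 = 8122/EI
Tip deflection under a unit load at B: L³/(3EI) = 170.7/EI.
Compatibility at B: δ_0 − R_B·δ_{BB} = 0, so R_B = 8122/170.7 = 47.59 kip.
Moment equilibrium about A: M_A = Σ(load moments about A) − R_B·L = 849 − 47.59×8 = 468.3 kip·ft.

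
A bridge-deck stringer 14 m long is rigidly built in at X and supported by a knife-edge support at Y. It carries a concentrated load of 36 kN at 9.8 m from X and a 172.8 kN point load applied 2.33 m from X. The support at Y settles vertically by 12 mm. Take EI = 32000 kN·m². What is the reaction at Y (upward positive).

Release the roller at Y. Primary structure: cantilever fixed at X.
Deflection at Y on the released cantilever, summing each load's contribution:
  point load 36 at a = 9.8: Pa²(3L − a)/(6EI) = 18555/EI
  point load 172.8 at a = 2.33: Pa²(3L − a)/(6EI) = 6202/EI
  δ_0 = 24757/EI
Tip deflection under a unit load at Y: L³/(3EI) = 914.7/EI.
With EI = 32000 kN·m²: δ_0 = 0.77367 m and δ_{YY} = 0.028583 m/kN.
Compatibility — the beam at Y must follow the support down by 0.012 m: δ_0 − R_Y·δ_{YY} = 0.012, so R_Y = (0.77367 − 0.012)/0.028583 = 26.65 kN.

R_Y = 26.65 kN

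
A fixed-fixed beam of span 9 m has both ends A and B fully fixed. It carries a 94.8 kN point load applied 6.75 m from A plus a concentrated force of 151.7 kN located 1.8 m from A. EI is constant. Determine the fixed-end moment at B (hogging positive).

Take the two fixed-end moments M_A, M_B as redundants; the released structure is the simple span AB.
End rotations of the released simple span under the applied load (×1/EI):
  at A: point load 94.8 at a = 6.75: Pab(L + b)/(6LEI) = 300/EI
  at B: point load 94.8 at a = 6.75: Pab(L + a)/(6LEI) = 419.9/EI
  at A: point load 151.7 at a = 1.8: Pab(L + b)/(6LEI) = 589.8/EI
  at B: point load 151.7 at a = 1.8: Pab(L + a)/(6LEI) = 393.2/EI
  θ_A0 = 889.8/EI,  θ_B0 = 813.1/EI
Flexibility coefficients: a unit moment at one end gives L/(3EI) there and L/(6EI) at the far end, so f₁₁ = f₂₂ = 3/EI and f₁₂ = f₂₁ = 1.5/EI.
Compatibility — zero rotation at each built-in end:
  3 M_A + 1.5 M_B = 889.8
  1.5 M_A + 3 M_B = 813.1
Solving the pair gives M_A = 214.8 kN·m and M_B = 163.7 kN·m (hogging).

M_B = 163.7 kN·m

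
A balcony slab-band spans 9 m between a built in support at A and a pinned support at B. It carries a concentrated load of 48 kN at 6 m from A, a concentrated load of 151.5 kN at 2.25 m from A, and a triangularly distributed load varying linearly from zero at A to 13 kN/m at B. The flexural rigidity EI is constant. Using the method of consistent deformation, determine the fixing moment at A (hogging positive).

M_A = 349.1 kN·m

Release the roller at B. Primary structure: cantilever fixed at A.
Downward deflection at the released point B due to the loads:
  point load 48 at a = 6: Pa²(3L − a)/(6EI) = 6048/EI
  point load 151.5 at a = 2.25: Pa²(3L − a)/(6EI) = 3164/EI
  triangular load, peak 13 at the free end: 11w₀L⁴/(120EI) = 7819/EI
  δ_0 = 17030/EI
Flexibility coefficient — unit upward force at B: δ_{BB} = L³/(3EI) = 243/EI.
The prop prevents deflection at B: R_B = δ_0/δ_{BB} = 17030/243 = 70.08 kN.
Moment equilibrium about A: M_A = Σ(load moments about A) − R_B·L = 979.9 − 70.08×9 = 349.1 kN·m.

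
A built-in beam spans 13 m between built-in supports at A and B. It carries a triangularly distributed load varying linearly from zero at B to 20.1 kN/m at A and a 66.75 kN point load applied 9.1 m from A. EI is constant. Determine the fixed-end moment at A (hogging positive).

M_A = 224.5 kN·m

Release both end moments; the primary structure is a simply-supported span AB with redundants M_A and M_B.
Simple-span end rotations at A and B under the given loads:
  at A: triangular load, peak 20.1: w₀L³/(45EI) = 981.3/EI
  at B: triangular load, peak 20.1: 7w₀L³/(360EI) = 858.7/EI
  at A: point load 66.75 at a = 9.1: Pab(L + b)/(6LEI) = 513.3/EI
  at B: point load 66.75 at a = 9.1: Pab(L + a)/(6LEI) = 671.2/EI
  θ_A0 = 1495/EI,  θ_B0 = 1530/EI
Flexibility coefficients: a unit moment at one end gives L/(3EI) there and L/(6EI) at the far end, so f₁₁ = f₂₂ = 4.333/EI and f₁₂ = f₂₁ = 2.167/EI.
Compatibility — zero rotation at each built-in end:
  4.333 M_A + 2.167 M_B = 1495
  2.167 M_A + 4.333 M_B = 1530
Solving the pair gives M_A = 224.5 kN·m and M_B = 240.8 kN·m (hogging).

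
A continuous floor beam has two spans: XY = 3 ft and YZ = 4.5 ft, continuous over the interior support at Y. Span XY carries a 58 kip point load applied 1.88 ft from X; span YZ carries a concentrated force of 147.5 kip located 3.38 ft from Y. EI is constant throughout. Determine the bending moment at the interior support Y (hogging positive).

Insert a hinge at Y; M_Y is the redundant, and each span becomes simply supported.
Rotations at Y on the released spans (each span's end-slope, ×1/EI):
  span XY: point load 58 at a = 1.88: Pab(L + a)/(6LEI) = 33.11/EI
  span YZ: point load 147.5 at a = 3.38: Pab(L + b)/(6LEI) = 116.2/EI
  relative rotation θ_0 = (33.11 + 116.2)/EI = 149.3/EI
A unit hogging moment at Y produces rotation L₁/(3EI) + L₂/(3EI) = 2.5/EI.
Slope continuity at Y: θ_0 = M_Y·2.5/EI, so M_Y = 149.3/2.5 = 59.73 kip·ft (hogging).

M_Y = 59.73 kip·ft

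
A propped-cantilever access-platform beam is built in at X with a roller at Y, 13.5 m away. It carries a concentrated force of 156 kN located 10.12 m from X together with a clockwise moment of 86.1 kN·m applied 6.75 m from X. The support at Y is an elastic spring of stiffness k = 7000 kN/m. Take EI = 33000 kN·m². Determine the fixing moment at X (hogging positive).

M_X = 244.5 kN·m

Remove the prop at Y; the released (primary) structure is a cantilever built in at X.
Deflection at Y on the released cantilever, summing each load's contribution:
  point load 156 at a = 10.12: Pa²(3L − a)/(6EI) = 80895/EI
  clockwise couple 86.1 at a = 6.75: M₀a(2L − a)/(2EI) = 5884/EI
  δ_0 = 86779/EI
Flexibility coefficient — unit upward force at Y: δ_{YY} = L³/(3EI) = 820.1/EI.
With EI = 33000 kN·m²: δ_0 = 2.6297 m and δ_{YY} = 0.024852 m/kN.
Compatibility — the spring shortens by R_Y/k under the reaction it provides: δ_0 − R_Y·δ_{YY} = R_Y/k. With 1/k = 0.000143 m/kN, R_Y = δ_0 / (δ_{YY} + 1/k) = 2.6297 / (0.024852 + 0.000143) = 105.2 kN.
Moment equilibrium about X: M_X = Σ(load moments about X) − R_Y·L = 1665 − 105.2×13.5 = 244.5 kN·m.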